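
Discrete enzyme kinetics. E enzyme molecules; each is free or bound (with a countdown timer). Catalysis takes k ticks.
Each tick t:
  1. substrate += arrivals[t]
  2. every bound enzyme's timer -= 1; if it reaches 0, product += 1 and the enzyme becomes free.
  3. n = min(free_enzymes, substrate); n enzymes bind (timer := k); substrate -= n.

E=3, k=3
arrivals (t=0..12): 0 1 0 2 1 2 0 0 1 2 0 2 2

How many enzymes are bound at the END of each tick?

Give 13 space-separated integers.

t=0: arr=0 -> substrate=0 bound=0 product=0
t=1: arr=1 -> substrate=0 bound=1 product=0
t=2: arr=0 -> substrate=0 bound=1 product=0
t=3: arr=2 -> substrate=0 bound=3 product=0
t=4: arr=1 -> substrate=0 bound=3 product=1
t=5: arr=2 -> substrate=2 bound=3 product=1
t=6: arr=0 -> substrate=0 bound=3 product=3
t=7: arr=0 -> substrate=0 bound=2 product=4
t=8: arr=1 -> substrate=0 bound=3 product=4
t=9: arr=2 -> substrate=0 bound=3 product=6
t=10: arr=0 -> substrate=0 bound=3 product=6
t=11: arr=2 -> substrate=1 bound=3 product=7
t=12: arr=2 -> substrate=1 bound=3 product=9

Answer: 0 1 1 3 3 3 3 2 3 3 3 3 3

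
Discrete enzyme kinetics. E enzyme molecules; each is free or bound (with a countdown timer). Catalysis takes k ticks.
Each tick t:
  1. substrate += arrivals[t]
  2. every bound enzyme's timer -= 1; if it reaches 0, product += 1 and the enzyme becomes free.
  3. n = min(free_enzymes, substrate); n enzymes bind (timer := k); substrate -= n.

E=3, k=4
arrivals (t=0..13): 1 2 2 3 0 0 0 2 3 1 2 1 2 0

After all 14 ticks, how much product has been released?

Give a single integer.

Answer: 9

Derivation:
t=0: arr=1 -> substrate=0 bound=1 product=0
t=1: arr=2 -> substrate=0 bound=3 product=0
t=2: arr=2 -> substrate=2 bound=3 product=0
t=3: arr=3 -> substrate=5 bound=3 product=0
t=4: arr=0 -> substrate=4 bound=3 product=1
t=5: arr=0 -> substrate=2 bound=3 product=3
t=6: arr=0 -> substrate=2 bound=3 product=3
t=7: arr=2 -> substrate=4 bound=3 product=3
t=8: arr=3 -> substrate=6 bound=3 product=4
t=9: arr=1 -> substrate=5 bound=3 product=6
t=10: arr=2 -> substrate=7 bound=3 product=6
t=11: arr=1 -> substrate=8 bound=3 product=6
t=12: arr=2 -> substrate=9 bound=3 product=7
t=13: arr=0 -> substrate=7 bound=3 product=9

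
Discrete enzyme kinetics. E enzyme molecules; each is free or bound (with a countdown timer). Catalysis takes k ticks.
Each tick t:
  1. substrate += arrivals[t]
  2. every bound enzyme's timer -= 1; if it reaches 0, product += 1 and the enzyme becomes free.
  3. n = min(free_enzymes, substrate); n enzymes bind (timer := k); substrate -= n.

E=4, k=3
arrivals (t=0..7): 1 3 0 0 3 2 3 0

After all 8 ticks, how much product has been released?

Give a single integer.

t=0: arr=1 -> substrate=0 bound=1 product=0
t=1: arr=3 -> substrate=0 bound=4 product=0
t=2: arr=0 -> substrate=0 bound=4 product=0
t=3: arr=0 -> substrate=0 bound=3 product=1
t=4: arr=3 -> substrate=0 bound=3 product=4
t=5: arr=2 -> substrate=1 bound=4 product=4
t=6: arr=3 -> substrate=4 bound=4 product=4
t=7: arr=0 -> substrate=1 bound=4 product=7

Answer: 7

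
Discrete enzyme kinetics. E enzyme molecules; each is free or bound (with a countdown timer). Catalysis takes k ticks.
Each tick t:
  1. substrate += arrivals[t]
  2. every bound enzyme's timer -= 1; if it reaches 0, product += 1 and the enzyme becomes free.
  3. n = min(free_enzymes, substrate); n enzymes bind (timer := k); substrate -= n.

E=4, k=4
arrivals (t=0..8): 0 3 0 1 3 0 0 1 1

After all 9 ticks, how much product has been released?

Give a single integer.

t=0: arr=0 -> substrate=0 bound=0 product=0
t=1: arr=3 -> substrate=0 bound=3 product=0
t=2: arr=0 -> substrate=0 bound=3 product=0
t=3: arr=1 -> substrate=0 bound=4 product=0
t=4: arr=3 -> substrate=3 bound=4 product=0
t=5: arr=0 -> substrate=0 bound=4 product=3
t=6: arr=0 -> substrate=0 bound=4 product=3
t=7: arr=1 -> substrate=0 bound=4 product=4
t=8: arr=1 -> substrate=1 bound=4 product=4

Answer: 4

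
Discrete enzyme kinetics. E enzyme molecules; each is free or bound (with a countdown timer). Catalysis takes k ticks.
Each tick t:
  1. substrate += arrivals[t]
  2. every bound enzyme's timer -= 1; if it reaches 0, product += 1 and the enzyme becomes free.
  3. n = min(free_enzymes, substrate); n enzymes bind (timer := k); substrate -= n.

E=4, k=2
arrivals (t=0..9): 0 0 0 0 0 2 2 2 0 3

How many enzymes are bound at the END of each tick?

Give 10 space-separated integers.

Answer: 0 0 0 0 0 2 4 4 2 3

Derivation:
t=0: arr=0 -> substrate=0 bound=0 product=0
t=1: arr=0 -> substrate=0 bound=0 product=0
t=2: arr=0 -> substrate=0 bound=0 product=0
t=3: arr=0 -> substrate=0 bound=0 product=0
t=4: arr=0 -> substrate=0 bound=0 product=0
t=5: arr=2 -> substrate=0 bound=2 product=0
t=6: arr=2 -> substrate=0 bound=4 product=0
t=7: arr=2 -> substrate=0 bound=4 product=2
t=8: arr=0 -> substrate=0 bound=2 product=4
t=9: arr=3 -> substrate=0 bound=3 product=6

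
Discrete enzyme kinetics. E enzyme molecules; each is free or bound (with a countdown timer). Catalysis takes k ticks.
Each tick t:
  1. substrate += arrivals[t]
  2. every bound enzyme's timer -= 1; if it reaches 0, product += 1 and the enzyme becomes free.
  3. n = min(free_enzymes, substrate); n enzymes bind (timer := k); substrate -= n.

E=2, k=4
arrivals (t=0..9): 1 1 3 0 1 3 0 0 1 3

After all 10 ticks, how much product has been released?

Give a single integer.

t=0: arr=1 -> substrate=0 bound=1 product=0
t=1: arr=1 -> substrate=0 bound=2 product=0
t=2: arr=3 -> substrate=3 bound=2 product=0
t=3: arr=0 -> substrate=3 bound=2 product=0
t=4: arr=1 -> substrate=3 bound=2 product=1
t=5: arr=3 -> substrate=5 bound=2 product=2
t=6: arr=0 -> substrate=5 bound=2 product=2
t=7: arr=0 -> substrate=5 bound=2 product=2
t=8: arr=1 -> substrate=5 bound=2 product=3
t=9: arr=3 -> substrate=7 bound=2 product=4

Answer: 4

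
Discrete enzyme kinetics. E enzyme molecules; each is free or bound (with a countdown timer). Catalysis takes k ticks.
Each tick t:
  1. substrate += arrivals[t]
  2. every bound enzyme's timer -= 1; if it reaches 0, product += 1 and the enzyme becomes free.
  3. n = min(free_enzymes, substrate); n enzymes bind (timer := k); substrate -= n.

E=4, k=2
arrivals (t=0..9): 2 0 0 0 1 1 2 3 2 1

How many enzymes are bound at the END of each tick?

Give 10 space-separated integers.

Answer: 2 2 0 0 1 2 3 4 4 4

Derivation:
t=0: arr=2 -> substrate=0 bound=2 product=0
t=1: arr=0 -> substrate=0 bound=2 product=0
t=2: arr=0 -> substrate=0 bound=0 product=2
t=3: arr=0 -> substrate=0 bound=0 product=2
t=4: arr=1 -> substrate=0 bound=1 product=2
t=5: arr=1 -> substrate=0 bound=2 product=2
t=6: arr=2 -> substrate=0 bound=3 product=3
t=7: arr=3 -> substrate=1 bound=4 product=4
t=8: arr=2 -> substrate=1 bound=4 product=6
t=9: arr=1 -> substrate=0 bound=4 product=8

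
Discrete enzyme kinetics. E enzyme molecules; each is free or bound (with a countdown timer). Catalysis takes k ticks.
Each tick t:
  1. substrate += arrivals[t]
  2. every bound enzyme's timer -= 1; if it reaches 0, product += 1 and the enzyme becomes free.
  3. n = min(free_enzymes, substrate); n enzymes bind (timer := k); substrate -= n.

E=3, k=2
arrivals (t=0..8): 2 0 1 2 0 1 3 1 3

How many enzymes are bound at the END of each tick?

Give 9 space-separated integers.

t=0: arr=2 -> substrate=0 bound=2 product=0
t=1: arr=0 -> substrate=0 bound=2 product=0
t=2: arr=1 -> substrate=0 bound=1 product=2
t=3: arr=2 -> substrate=0 bound=3 product=2
t=4: arr=0 -> substrate=0 bound=2 product=3
t=5: arr=1 -> substrate=0 bound=1 product=5
t=6: arr=3 -> substrate=1 bound=3 product=5
t=7: arr=1 -> substrate=1 bound=3 product=6
t=8: arr=3 -> substrate=2 bound=3 product=8

Answer: 2 2 1 3 2 1 3 3 3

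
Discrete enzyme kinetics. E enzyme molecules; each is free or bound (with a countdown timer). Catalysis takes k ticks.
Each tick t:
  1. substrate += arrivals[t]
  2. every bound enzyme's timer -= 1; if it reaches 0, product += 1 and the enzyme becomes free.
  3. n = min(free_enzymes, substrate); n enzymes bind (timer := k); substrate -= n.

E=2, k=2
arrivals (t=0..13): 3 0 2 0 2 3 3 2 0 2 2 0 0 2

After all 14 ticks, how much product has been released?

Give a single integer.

Answer: 12

Derivation:
t=0: arr=3 -> substrate=1 bound=2 product=0
t=1: arr=0 -> substrate=1 bound=2 product=0
t=2: arr=2 -> substrate=1 bound=2 product=2
t=3: arr=0 -> substrate=1 bound=2 product=2
t=4: arr=2 -> substrate=1 bound=2 product=4
t=5: arr=3 -> substrate=4 bound=2 product=4
t=6: arr=3 -> substrate=5 bound=2 product=6
t=7: arr=2 -> substrate=7 bound=2 product=6
t=8: arr=0 -> substrate=5 bound=2 product=8
t=9: arr=2 -> substrate=7 bound=2 product=8
t=10: arr=2 -> substrate=7 bound=2 product=10
t=11: arr=0 -> substrate=7 bound=2 product=10
t=12: arr=0 -> substrate=5 bound=2 product=12
t=13: arr=2 -> substrate=7 bound=2 product=12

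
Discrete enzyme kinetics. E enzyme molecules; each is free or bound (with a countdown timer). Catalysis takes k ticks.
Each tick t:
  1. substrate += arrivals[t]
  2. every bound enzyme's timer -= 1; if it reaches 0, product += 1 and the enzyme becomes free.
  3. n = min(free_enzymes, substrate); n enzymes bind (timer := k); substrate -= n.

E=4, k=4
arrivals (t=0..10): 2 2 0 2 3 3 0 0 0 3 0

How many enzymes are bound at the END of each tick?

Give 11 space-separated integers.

t=0: arr=2 -> substrate=0 bound=2 product=0
t=1: arr=2 -> substrate=0 bound=4 product=0
t=2: arr=0 -> substrate=0 bound=4 product=0
t=3: arr=2 -> substrate=2 bound=4 product=0
t=4: arr=3 -> substrate=3 bound=4 product=2
t=5: arr=3 -> substrate=4 bound=4 product=4
t=6: arr=0 -> substrate=4 bound=4 product=4
t=7: arr=0 -> substrate=4 bound=4 product=4
t=8: arr=0 -> substrate=2 bound=4 product=6
t=9: arr=3 -> substrate=3 bound=4 product=8
t=10: arr=0 -> substrate=3 bound=4 product=8

Answer: 2 4 4 4 4 4 4 4 4 4 4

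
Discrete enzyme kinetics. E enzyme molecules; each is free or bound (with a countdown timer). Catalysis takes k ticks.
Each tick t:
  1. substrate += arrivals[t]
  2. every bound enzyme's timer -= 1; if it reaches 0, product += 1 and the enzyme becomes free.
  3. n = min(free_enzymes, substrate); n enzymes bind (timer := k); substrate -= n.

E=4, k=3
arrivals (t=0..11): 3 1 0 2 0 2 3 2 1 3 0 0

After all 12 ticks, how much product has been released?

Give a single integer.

Answer: 12

Derivation:
t=0: arr=3 -> substrate=0 bound=3 product=0
t=1: arr=1 -> substrate=0 bound=4 product=0
t=2: arr=0 -> substrate=0 bound=4 product=0
t=3: arr=2 -> substrate=0 bound=3 product=3
t=4: arr=0 -> substrate=0 bound=2 product=4
t=5: arr=2 -> substrate=0 bound=4 product=4
t=6: arr=3 -> substrate=1 bound=4 product=6
t=7: arr=2 -> substrate=3 bound=4 product=6
t=8: arr=1 -> substrate=2 bound=4 product=8
t=9: arr=3 -> substrate=3 bound=4 product=10
t=10: arr=0 -> substrate=3 bound=4 product=10
t=11: arr=0 -> substrate=1 bound=4 product=12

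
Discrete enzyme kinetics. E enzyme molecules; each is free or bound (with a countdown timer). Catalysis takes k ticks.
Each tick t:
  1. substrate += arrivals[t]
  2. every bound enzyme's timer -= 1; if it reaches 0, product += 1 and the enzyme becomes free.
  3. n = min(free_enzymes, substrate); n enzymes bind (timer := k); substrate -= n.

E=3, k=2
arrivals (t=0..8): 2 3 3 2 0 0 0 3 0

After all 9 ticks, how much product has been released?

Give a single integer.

t=0: arr=2 -> substrate=0 bound=2 product=0
t=1: arr=3 -> substrate=2 bound=3 product=0
t=2: arr=3 -> substrate=3 bound=3 product=2
t=3: arr=2 -> substrate=4 bound=3 product=3
t=4: arr=0 -> substrate=2 bound=3 product=5
t=5: arr=0 -> substrate=1 bound=3 product=6
t=6: arr=0 -> substrate=0 bound=2 product=8
t=7: arr=3 -> substrate=1 bound=3 product=9
t=8: arr=0 -> substrate=0 bound=3 product=10

Answer: 10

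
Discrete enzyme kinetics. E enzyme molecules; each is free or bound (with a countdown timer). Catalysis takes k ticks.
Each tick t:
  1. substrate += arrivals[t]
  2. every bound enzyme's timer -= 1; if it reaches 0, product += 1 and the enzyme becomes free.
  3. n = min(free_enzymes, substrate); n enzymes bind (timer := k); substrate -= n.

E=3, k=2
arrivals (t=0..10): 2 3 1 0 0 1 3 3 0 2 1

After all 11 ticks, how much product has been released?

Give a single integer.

Answer: 12

Derivation:
t=0: arr=2 -> substrate=0 bound=2 product=0
t=1: arr=3 -> substrate=2 bound=3 product=0
t=2: arr=1 -> substrate=1 bound=3 product=2
t=3: arr=0 -> substrate=0 bound=3 product=3
t=4: arr=0 -> substrate=0 bound=1 product=5
t=5: arr=1 -> substrate=0 bound=1 product=6
t=6: arr=3 -> substrate=1 bound=3 product=6
t=7: arr=3 -> substrate=3 bound=3 product=7
t=8: arr=0 -> substrate=1 bound=3 product=9
t=9: arr=2 -> substrate=2 bound=3 product=10
t=10: arr=1 -> substrate=1 bound=3 product=12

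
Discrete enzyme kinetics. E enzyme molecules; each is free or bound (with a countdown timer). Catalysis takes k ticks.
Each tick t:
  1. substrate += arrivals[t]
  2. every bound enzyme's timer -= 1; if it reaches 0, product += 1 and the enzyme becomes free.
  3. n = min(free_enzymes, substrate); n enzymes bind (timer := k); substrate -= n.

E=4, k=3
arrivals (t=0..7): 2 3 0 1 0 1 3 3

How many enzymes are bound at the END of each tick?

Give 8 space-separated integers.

t=0: arr=2 -> substrate=0 bound=2 product=0
t=1: arr=3 -> substrate=1 bound=4 product=0
t=2: arr=0 -> substrate=1 bound=4 product=0
t=3: arr=1 -> substrate=0 bound=4 product=2
t=4: arr=0 -> substrate=0 bound=2 product=4
t=5: arr=1 -> substrate=0 bound=3 product=4
t=6: arr=3 -> substrate=0 bound=4 product=6
t=7: arr=3 -> substrate=3 bound=4 product=6

Answer: 2 4 4 4 2 3 4 4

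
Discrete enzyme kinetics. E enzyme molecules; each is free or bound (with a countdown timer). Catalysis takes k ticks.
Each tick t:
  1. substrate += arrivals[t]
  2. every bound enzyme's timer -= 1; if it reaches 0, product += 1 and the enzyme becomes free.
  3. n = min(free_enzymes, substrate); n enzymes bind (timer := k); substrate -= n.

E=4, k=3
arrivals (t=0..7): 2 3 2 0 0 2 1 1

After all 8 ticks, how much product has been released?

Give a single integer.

t=0: arr=2 -> substrate=0 bound=2 product=0
t=1: arr=3 -> substrate=1 bound=4 product=0
t=2: arr=2 -> substrate=3 bound=4 product=0
t=3: arr=0 -> substrate=1 bound=4 product=2
t=4: arr=0 -> substrate=0 bound=3 product=4
t=5: arr=2 -> substrate=1 bound=4 product=4
t=6: arr=1 -> substrate=0 bound=4 product=6
t=7: arr=1 -> substrate=0 bound=4 product=7

Answer: 7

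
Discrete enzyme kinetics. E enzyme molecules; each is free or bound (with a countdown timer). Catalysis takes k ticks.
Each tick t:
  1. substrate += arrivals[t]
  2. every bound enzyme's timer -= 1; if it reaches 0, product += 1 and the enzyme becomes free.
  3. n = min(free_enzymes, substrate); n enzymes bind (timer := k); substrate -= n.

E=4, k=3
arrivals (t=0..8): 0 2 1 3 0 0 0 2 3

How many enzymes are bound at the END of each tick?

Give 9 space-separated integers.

t=0: arr=0 -> substrate=0 bound=0 product=0
t=1: arr=2 -> substrate=0 bound=2 product=0
t=2: arr=1 -> substrate=0 bound=3 product=0
t=3: arr=3 -> substrate=2 bound=4 product=0
t=4: arr=0 -> substrate=0 bound=4 product=2
t=5: arr=0 -> substrate=0 bound=3 product=3
t=6: arr=0 -> substrate=0 bound=2 product=4
t=7: arr=2 -> substrate=0 bound=2 product=6
t=8: arr=3 -> substrate=1 bound=4 product=6

Answer: 0 2 3 4 4 3 2 2 4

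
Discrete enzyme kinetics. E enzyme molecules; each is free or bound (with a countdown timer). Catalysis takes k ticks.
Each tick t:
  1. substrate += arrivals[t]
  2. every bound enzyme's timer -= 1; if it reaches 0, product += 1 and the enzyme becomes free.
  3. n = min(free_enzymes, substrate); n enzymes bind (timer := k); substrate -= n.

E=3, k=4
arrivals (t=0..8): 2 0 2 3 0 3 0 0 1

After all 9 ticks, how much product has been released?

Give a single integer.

t=0: arr=2 -> substrate=0 bound=2 product=0
t=1: arr=0 -> substrate=0 bound=2 product=0
t=2: arr=2 -> substrate=1 bound=3 product=0
t=3: arr=3 -> substrate=4 bound=3 product=0
t=4: arr=0 -> substrate=2 bound=3 product=2
t=5: arr=3 -> substrate=5 bound=3 product=2
t=6: arr=0 -> substrate=4 bound=3 product=3
t=7: arr=0 -> substrate=4 bound=3 product=3
t=8: arr=1 -> substrate=3 bound=3 product=5

Answer: 5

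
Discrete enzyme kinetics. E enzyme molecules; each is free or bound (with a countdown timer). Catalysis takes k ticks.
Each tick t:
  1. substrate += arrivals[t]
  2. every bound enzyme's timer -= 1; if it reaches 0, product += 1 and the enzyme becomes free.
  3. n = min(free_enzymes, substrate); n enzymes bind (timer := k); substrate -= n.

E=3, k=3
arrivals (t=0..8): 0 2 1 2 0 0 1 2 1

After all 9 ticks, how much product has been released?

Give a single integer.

Answer: 5

Derivation:
t=0: arr=0 -> substrate=0 bound=0 product=0
t=1: arr=2 -> substrate=0 bound=2 product=0
t=2: arr=1 -> substrate=0 bound=3 product=0
t=3: arr=2 -> substrate=2 bound=3 product=0
t=4: arr=0 -> substrate=0 bound=3 product=2
t=5: arr=0 -> substrate=0 bound=2 product=3
t=6: arr=1 -> substrate=0 bound=3 product=3
t=7: arr=2 -> substrate=0 bound=3 product=5
t=8: arr=1 -> substrate=1 bound=3 product=5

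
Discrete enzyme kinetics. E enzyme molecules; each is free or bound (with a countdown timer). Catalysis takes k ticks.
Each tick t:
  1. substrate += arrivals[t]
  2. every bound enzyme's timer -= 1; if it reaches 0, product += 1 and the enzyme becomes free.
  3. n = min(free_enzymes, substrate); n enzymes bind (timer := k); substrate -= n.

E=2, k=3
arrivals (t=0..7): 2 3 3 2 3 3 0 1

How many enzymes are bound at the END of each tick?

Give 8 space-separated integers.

Answer: 2 2 2 2 2 2 2 2

Derivation:
t=0: arr=2 -> substrate=0 bound=2 product=0
t=1: arr=3 -> substrate=3 bound=2 product=0
t=2: arr=3 -> substrate=6 bound=2 product=0
t=3: arr=2 -> substrate=6 bound=2 product=2
t=4: arr=3 -> substrate=9 bound=2 product=2
t=5: arr=3 -> substrate=12 bound=2 product=2
t=6: arr=0 -> substrate=10 bound=2 product=4
t=7: arr=1 -> substrate=11 bound=2 product=4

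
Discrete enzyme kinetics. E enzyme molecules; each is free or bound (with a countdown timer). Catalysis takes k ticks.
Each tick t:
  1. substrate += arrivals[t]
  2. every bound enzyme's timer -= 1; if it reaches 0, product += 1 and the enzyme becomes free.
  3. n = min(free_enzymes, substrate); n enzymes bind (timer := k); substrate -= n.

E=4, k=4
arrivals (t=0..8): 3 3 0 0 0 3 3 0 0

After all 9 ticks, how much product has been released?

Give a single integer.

Answer: 6

Derivation:
t=0: arr=3 -> substrate=0 bound=3 product=0
t=1: arr=3 -> substrate=2 bound=4 product=0
t=2: arr=0 -> substrate=2 bound=4 product=0
t=3: arr=0 -> substrate=2 bound=4 product=0
t=4: arr=0 -> substrate=0 bound=3 product=3
t=5: arr=3 -> substrate=1 bound=4 product=4
t=6: arr=3 -> substrate=4 bound=4 product=4
t=7: arr=0 -> substrate=4 bound=4 product=4
t=8: arr=0 -> substrate=2 bound=4 product=6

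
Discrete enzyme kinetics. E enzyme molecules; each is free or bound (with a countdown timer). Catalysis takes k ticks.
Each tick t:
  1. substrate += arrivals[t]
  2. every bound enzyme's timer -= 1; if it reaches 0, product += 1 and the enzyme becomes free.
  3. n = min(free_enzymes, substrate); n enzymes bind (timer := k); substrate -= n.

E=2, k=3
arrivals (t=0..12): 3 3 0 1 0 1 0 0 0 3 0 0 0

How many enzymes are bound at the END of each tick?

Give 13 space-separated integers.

Answer: 2 2 2 2 2 2 2 2 2 2 2 2 2

Derivation:
t=0: arr=3 -> substrate=1 bound=2 product=0
t=1: arr=3 -> substrate=4 bound=2 product=0
t=2: arr=0 -> substrate=4 bound=2 product=0
t=3: arr=1 -> substrate=3 bound=2 product=2
t=4: arr=0 -> substrate=3 bound=2 product=2
t=5: arr=1 -> substrate=4 bound=2 product=2
t=6: arr=0 -> substrate=2 bound=2 product=4
t=7: arr=0 -> substrate=2 bound=2 product=4
t=8: arr=0 -> substrate=2 bound=2 product=4
t=9: arr=3 -> substrate=3 bound=2 product=6
t=10: arr=0 -> substrate=3 bound=2 product=6
t=11: arr=0 -> substrate=3 bound=2 product=6
t=12: arr=0 -> substrate=1 bound=2 product=8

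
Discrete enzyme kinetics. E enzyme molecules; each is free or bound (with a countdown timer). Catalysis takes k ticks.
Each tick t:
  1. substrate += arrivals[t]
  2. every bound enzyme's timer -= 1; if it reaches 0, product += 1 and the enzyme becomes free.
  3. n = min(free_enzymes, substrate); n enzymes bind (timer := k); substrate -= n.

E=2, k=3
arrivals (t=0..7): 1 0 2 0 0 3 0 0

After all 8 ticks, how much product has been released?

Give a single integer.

t=0: arr=1 -> substrate=0 bound=1 product=0
t=1: arr=0 -> substrate=0 bound=1 product=0
t=2: arr=2 -> substrate=1 bound=2 product=0
t=3: arr=0 -> substrate=0 bound=2 product=1
t=4: arr=0 -> substrate=0 bound=2 product=1
t=5: arr=3 -> substrate=2 bound=2 product=2
t=6: arr=0 -> substrate=1 bound=2 product=3
t=7: arr=0 -> substrate=1 bound=2 product=3

Answer: 3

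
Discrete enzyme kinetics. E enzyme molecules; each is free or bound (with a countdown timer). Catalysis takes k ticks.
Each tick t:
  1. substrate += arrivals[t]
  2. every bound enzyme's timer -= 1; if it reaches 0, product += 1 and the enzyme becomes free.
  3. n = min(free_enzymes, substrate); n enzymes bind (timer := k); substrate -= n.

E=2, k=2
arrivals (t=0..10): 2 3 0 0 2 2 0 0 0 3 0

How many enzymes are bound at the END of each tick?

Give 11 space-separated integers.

t=0: arr=2 -> substrate=0 bound=2 product=0
t=1: arr=3 -> substrate=3 bound=2 product=0
t=2: arr=0 -> substrate=1 bound=2 product=2
t=3: arr=0 -> substrate=1 bound=2 product=2
t=4: arr=2 -> substrate=1 bound=2 product=4
t=5: arr=2 -> substrate=3 bound=2 product=4
t=6: arr=0 -> substrate=1 bound=2 product=6
t=7: arr=0 -> substrate=1 bound=2 product=6
t=8: arr=0 -> substrate=0 bound=1 product=8
t=9: arr=3 -> substrate=2 bound=2 product=8
t=10: arr=0 -> substrate=1 bound=2 product=9

Answer: 2 2 2 2 2 2 2 2 1 2 2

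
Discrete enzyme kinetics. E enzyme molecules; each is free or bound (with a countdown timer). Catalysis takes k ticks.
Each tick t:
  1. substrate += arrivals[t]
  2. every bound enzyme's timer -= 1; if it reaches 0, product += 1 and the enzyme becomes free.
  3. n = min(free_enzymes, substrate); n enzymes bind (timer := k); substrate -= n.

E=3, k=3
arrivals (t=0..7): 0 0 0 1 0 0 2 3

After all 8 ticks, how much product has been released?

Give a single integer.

t=0: arr=0 -> substrate=0 bound=0 product=0
t=1: arr=0 -> substrate=0 bound=0 product=0
t=2: arr=0 -> substrate=0 bound=0 product=0
t=3: arr=1 -> substrate=0 bound=1 product=0
t=4: arr=0 -> substrate=0 bound=1 product=0
t=5: arr=0 -> substrate=0 bound=1 product=0
t=6: arr=2 -> substrate=0 bound=2 product=1
t=7: arr=3 -> substrate=2 bound=3 product=1

Answer: 1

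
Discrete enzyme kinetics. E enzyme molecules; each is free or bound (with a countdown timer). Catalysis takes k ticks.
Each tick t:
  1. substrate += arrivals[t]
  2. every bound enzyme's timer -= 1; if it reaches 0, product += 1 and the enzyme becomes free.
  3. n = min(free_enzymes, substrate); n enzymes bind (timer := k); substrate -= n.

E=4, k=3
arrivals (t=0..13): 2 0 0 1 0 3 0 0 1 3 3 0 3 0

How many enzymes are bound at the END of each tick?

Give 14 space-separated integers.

Answer: 2 2 2 1 1 4 3 3 1 4 4 4 4 4

Derivation:
t=0: arr=2 -> substrate=0 bound=2 product=0
t=1: arr=0 -> substrate=0 bound=2 product=0
t=2: arr=0 -> substrate=0 bound=2 product=0
t=3: arr=1 -> substrate=0 bound=1 product=2
t=4: arr=0 -> substrate=0 bound=1 product=2
t=5: arr=3 -> substrate=0 bound=4 product=2
t=6: arr=0 -> substrate=0 bound=3 product=3
t=7: arr=0 -> substrate=0 bound=3 product=3
t=8: arr=1 -> substrate=0 bound=1 product=6
t=9: arr=3 -> substrate=0 bound=4 product=6
t=10: arr=3 -> substrate=3 bound=4 product=6
t=11: arr=0 -> substrate=2 bound=4 product=7
t=12: arr=3 -> substrate=2 bound=4 product=10
t=13: arr=0 -> substrate=2 bound=4 product=10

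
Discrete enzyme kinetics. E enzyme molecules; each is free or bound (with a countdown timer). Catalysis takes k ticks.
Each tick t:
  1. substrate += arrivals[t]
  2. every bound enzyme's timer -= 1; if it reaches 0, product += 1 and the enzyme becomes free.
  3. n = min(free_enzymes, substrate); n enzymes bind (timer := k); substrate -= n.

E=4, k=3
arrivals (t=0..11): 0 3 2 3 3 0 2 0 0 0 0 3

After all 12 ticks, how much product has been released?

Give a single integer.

Answer: 12

Derivation:
t=0: arr=0 -> substrate=0 bound=0 product=0
t=1: arr=3 -> substrate=0 bound=3 product=0
t=2: arr=2 -> substrate=1 bound=4 product=0
t=3: arr=3 -> substrate=4 bound=4 product=0
t=4: arr=3 -> substrate=4 bound=4 product=3
t=5: arr=0 -> substrate=3 bound=4 product=4
t=6: arr=2 -> substrate=5 bound=4 product=4
t=7: arr=0 -> substrate=2 bound=4 product=7
t=8: arr=0 -> substrate=1 bound=4 product=8
t=9: arr=0 -> substrate=1 bound=4 product=8
t=10: arr=0 -> substrate=0 bound=2 product=11
t=11: arr=3 -> substrate=0 bound=4 product=12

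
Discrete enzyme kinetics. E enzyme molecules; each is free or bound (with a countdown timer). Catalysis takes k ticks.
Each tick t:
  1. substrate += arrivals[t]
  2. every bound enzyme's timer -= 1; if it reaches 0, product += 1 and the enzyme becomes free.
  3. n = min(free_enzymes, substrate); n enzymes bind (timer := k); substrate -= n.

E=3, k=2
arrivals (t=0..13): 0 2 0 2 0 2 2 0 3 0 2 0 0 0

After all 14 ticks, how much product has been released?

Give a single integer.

Answer: 13

Derivation:
t=0: arr=0 -> substrate=0 bound=0 product=0
t=1: arr=2 -> substrate=0 bound=2 product=0
t=2: arr=0 -> substrate=0 bound=2 product=0
t=3: arr=2 -> substrate=0 bound=2 product=2
t=4: arr=0 -> substrate=0 bound=2 product=2
t=5: arr=2 -> substrate=0 bound=2 product=4
t=6: arr=2 -> substrate=1 bound=3 product=4
t=7: arr=0 -> substrate=0 bound=2 product=6
t=8: arr=3 -> substrate=1 bound=3 product=7
t=9: arr=0 -> substrate=0 bound=3 product=8
t=10: arr=2 -> substrate=0 bound=3 product=10
t=11: arr=0 -> substrate=0 bound=2 product=11
t=12: arr=0 -> substrate=0 bound=0 product=13
t=13: arr=0 -> substrate=0 bound=0 product=13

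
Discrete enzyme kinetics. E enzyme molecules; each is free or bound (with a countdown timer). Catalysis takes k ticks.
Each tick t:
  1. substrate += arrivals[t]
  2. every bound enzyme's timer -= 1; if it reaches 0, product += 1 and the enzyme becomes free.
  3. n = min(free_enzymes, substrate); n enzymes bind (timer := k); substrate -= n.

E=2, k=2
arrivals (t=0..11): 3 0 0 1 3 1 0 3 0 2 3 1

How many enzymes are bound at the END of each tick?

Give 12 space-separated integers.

Answer: 2 2 1 2 2 2 2 2 2 2 2 2

Derivation:
t=0: arr=3 -> substrate=1 bound=2 product=0
t=1: arr=0 -> substrate=1 bound=2 product=0
t=2: arr=0 -> substrate=0 bound=1 product=2
t=3: arr=1 -> substrate=0 bound=2 product=2
t=4: arr=3 -> substrate=2 bound=2 product=3
t=5: arr=1 -> substrate=2 bound=2 product=4
t=6: arr=0 -> substrate=1 bound=2 product=5
t=7: arr=3 -> substrate=3 bound=2 product=6
t=8: arr=0 -> substrate=2 bound=2 product=7
t=9: arr=2 -> substrate=3 bound=2 product=8
t=10: arr=3 -> substrate=5 bound=2 product=9
t=11: arr=1 -> substrate=5 bound=2 product=10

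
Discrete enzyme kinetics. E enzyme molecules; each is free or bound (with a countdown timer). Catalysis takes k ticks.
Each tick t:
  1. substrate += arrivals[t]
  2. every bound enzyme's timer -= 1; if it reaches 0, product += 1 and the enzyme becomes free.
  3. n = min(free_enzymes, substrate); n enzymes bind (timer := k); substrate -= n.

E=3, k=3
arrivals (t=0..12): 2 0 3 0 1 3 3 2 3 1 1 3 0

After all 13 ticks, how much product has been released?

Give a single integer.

t=0: arr=2 -> substrate=0 bound=2 product=0
t=1: arr=0 -> substrate=0 bound=2 product=0
t=2: arr=3 -> substrate=2 bound=3 product=0
t=3: arr=0 -> substrate=0 bound=3 product=2
t=4: arr=1 -> substrate=1 bound=3 product=2
t=5: arr=3 -> substrate=3 bound=3 product=3
t=6: arr=3 -> substrate=4 bound=3 product=5
t=7: arr=2 -> substrate=6 bound=3 product=5
t=8: arr=3 -> substrate=8 bound=3 product=6
t=9: arr=1 -> substrate=7 bound=3 product=8
t=10: arr=1 -> substrate=8 bound=3 product=8
t=11: arr=3 -> substrate=10 bound=3 product=9
t=12: arr=0 -> substrate=8 bound=3 product=11

Answer: 11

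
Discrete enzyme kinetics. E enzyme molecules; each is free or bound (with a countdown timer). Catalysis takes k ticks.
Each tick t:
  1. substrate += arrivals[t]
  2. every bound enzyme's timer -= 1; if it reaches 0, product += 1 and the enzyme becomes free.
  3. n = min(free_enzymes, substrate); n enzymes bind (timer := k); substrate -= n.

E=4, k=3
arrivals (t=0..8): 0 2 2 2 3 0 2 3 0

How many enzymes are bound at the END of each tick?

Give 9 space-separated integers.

Answer: 0 2 4 4 4 4 4 4 4

Derivation:
t=0: arr=0 -> substrate=0 bound=0 product=0
t=1: arr=2 -> substrate=0 bound=2 product=0
t=2: arr=2 -> substrate=0 bound=4 product=0
t=3: arr=2 -> substrate=2 bound=4 product=0
t=4: arr=3 -> substrate=3 bound=4 product=2
t=5: arr=0 -> substrate=1 bound=4 product=4
t=6: arr=2 -> substrate=3 bound=4 product=4
t=7: arr=3 -> substrate=4 bound=4 product=6
t=8: arr=0 -> substrate=2 bound=4 product=8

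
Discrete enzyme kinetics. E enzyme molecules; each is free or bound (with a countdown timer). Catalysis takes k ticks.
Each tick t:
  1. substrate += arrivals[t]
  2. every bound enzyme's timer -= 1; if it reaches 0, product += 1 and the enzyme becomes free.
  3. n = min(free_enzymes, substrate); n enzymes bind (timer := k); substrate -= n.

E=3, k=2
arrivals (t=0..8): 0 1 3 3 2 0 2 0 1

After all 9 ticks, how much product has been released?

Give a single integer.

t=0: arr=0 -> substrate=0 bound=0 product=0
t=1: arr=1 -> substrate=0 bound=1 product=0
t=2: arr=3 -> substrate=1 bound=3 product=0
t=3: arr=3 -> substrate=3 bound=3 product=1
t=4: arr=2 -> substrate=3 bound=3 product=3
t=5: arr=0 -> substrate=2 bound=3 product=4
t=6: arr=2 -> substrate=2 bound=3 product=6
t=7: arr=0 -> substrate=1 bound=3 product=7
t=8: arr=1 -> substrate=0 bound=3 product=9

Answer: 9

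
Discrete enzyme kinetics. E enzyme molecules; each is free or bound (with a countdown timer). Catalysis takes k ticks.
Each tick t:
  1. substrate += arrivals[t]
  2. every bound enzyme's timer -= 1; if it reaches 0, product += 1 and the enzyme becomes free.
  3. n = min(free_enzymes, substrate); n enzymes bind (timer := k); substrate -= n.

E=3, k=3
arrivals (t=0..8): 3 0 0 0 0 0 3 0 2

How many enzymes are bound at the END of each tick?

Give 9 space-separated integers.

Answer: 3 3 3 0 0 0 3 3 3

Derivation:
t=0: arr=3 -> substrate=0 bound=3 product=0
t=1: arr=0 -> substrate=0 bound=3 product=0
t=2: arr=0 -> substrate=0 bound=3 product=0
t=3: arr=0 -> substrate=0 bound=0 product=3
t=4: arr=0 -> substrate=0 bound=0 product=3
t=5: arr=0 -> substrate=0 bound=0 product=3
t=6: arr=3 -> substrate=0 bound=3 product=3
t=7: arr=0 -> substrate=0 bound=3 product=3
t=8: arr=2 -> substrate=2 bound=3 product=3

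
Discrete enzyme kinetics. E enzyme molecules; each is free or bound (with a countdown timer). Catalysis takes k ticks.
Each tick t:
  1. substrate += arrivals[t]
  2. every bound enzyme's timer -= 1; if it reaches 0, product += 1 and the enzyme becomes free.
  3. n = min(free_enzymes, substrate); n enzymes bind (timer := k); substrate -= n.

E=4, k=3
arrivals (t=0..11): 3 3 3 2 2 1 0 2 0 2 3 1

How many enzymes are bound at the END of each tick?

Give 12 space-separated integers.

t=0: arr=3 -> substrate=0 bound=3 product=0
t=1: arr=3 -> substrate=2 bound=4 product=0
t=2: arr=3 -> substrate=5 bound=4 product=0
t=3: arr=2 -> substrate=4 bound=4 product=3
t=4: arr=2 -> substrate=5 bound=4 product=4
t=5: arr=1 -> substrate=6 bound=4 product=4
t=6: arr=0 -> substrate=3 bound=4 product=7
t=7: arr=2 -> substrate=4 bound=4 product=8
t=8: arr=0 -> substrate=4 bound=4 product=8
t=9: arr=2 -> substrate=3 bound=4 product=11
t=10: arr=3 -> substrate=5 bound=4 product=12
t=11: arr=1 -> substrate=6 bound=4 product=12

Answer: 3 4 4 4 4 4 4 4 4 4 4 4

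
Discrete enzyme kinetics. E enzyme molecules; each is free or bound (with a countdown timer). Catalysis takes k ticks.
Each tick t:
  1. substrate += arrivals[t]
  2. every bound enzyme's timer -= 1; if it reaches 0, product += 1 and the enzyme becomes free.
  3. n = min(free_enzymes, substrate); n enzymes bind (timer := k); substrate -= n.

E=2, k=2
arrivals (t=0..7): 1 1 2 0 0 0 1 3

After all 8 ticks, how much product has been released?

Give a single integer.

t=0: arr=1 -> substrate=0 bound=1 product=0
t=1: arr=1 -> substrate=0 bound=2 product=0
t=2: arr=2 -> substrate=1 bound=2 product=1
t=3: arr=0 -> substrate=0 bound=2 product=2
t=4: arr=0 -> substrate=0 bound=1 product=3
t=5: arr=0 -> substrate=0 bound=0 product=4
t=6: arr=1 -> substrate=0 bound=1 product=4
t=7: arr=3 -> substrate=2 bound=2 product=4

Answer: 4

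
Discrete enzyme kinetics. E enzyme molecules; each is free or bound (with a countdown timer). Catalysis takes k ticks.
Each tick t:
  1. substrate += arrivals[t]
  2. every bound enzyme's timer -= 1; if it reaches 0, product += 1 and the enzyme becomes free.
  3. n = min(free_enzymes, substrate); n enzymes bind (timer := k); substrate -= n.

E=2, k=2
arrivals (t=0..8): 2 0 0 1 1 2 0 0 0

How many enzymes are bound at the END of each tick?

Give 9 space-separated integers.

t=0: arr=2 -> substrate=0 bound=2 product=0
t=1: arr=0 -> substrate=0 bound=2 product=0
t=2: arr=0 -> substrate=0 bound=0 product=2
t=3: arr=1 -> substrate=0 bound=1 product=2
t=4: arr=1 -> substrate=0 bound=2 product=2
t=5: arr=2 -> substrate=1 bound=2 product=3
t=6: arr=0 -> substrate=0 bound=2 product=4
t=7: arr=0 -> substrate=0 bound=1 product=5
t=8: arr=0 -> substrate=0 bound=0 product=6

Answer: 2 2 0 1 2 2 2 1 0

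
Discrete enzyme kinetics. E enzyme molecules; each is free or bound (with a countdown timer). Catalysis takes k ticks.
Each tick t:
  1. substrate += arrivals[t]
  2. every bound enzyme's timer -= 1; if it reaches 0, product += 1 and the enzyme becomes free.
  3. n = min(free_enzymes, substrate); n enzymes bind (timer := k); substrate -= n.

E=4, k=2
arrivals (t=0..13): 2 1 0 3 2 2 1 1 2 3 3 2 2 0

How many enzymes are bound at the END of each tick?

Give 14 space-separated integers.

t=0: arr=2 -> substrate=0 bound=2 product=0
t=1: arr=1 -> substrate=0 bound=3 product=0
t=2: arr=0 -> substrate=0 bound=1 product=2
t=3: arr=3 -> substrate=0 bound=3 product=3
t=4: arr=2 -> substrate=1 bound=4 product=3
t=5: arr=2 -> substrate=0 bound=4 product=6
t=6: arr=1 -> substrate=0 bound=4 product=7
t=7: arr=1 -> substrate=0 bound=2 product=10
t=8: arr=2 -> substrate=0 bound=3 product=11
t=9: arr=3 -> substrate=1 bound=4 product=12
t=10: arr=3 -> substrate=2 bound=4 product=14
t=11: arr=2 -> substrate=2 bound=4 product=16
t=12: arr=2 -> substrate=2 bound=4 product=18
t=13: arr=0 -> substrate=0 bound=4 product=20

Answer: 2 3 1 3 4 4 4 2 3 4 4 4 4 4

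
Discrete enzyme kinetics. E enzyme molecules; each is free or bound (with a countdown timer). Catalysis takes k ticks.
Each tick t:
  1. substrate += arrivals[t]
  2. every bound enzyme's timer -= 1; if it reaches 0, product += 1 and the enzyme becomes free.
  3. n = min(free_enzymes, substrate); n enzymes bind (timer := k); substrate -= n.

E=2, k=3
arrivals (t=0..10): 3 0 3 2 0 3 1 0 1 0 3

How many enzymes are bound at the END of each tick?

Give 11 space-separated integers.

Answer: 2 2 2 2 2 2 2 2 2 2 2

Derivation:
t=0: arr=3 -> substrate=1 bound=2 product=0
t=1: arr=0 -> substrate=1 bound=2 product=0
t=2: arr=3 -> substrate=4 bound=2 product=0
t=3: arr=2 -> substrate=4 bound=2 product=2
t=4: arr=0 -> substrate=4 bound=2 product=2
t=5: arr=3 -> substrate=7 bound=2 product=2
t=6: arr=1 -> substrate=6 bound=2 product=4
t=7: arr=0 -> substrate=6 bound=2 product=4
t=8: arr=1 -> substrate=7 bound=2 product=4
t=9: arr=0 -> substrate=5 bound=2 product=6
t=10: arr=3 -> substrate=8 bound=2 product=6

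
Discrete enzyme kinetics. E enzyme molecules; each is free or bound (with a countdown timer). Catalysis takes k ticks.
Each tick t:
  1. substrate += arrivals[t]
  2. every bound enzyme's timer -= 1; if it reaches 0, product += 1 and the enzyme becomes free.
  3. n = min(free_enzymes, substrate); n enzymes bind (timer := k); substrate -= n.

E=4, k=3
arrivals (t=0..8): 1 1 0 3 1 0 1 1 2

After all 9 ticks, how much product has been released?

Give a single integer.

Answer: 6

Derivation:
t=0: arr=1 -> substrate=0 bound=1 product=0
t=1: arr=1 -> substrate=0 bound=2 product=0
t=2: arr=0 -> substrate=0 bound=2 product=0
t=3: arr=3 -> substrate=0 bound=4 product=1
t=4: arr=1 -> substrate=0 bound=4 product=2
t=5: arr=0 -> substrate=0 bound=4 product=2
t=6: arr=1 -> substrate=0 bound=2 product=5
t=7: arr=1 -> substrate=0 bound=2 product=6
t=8: arr=2 -> substrate=0 bound=4 product=6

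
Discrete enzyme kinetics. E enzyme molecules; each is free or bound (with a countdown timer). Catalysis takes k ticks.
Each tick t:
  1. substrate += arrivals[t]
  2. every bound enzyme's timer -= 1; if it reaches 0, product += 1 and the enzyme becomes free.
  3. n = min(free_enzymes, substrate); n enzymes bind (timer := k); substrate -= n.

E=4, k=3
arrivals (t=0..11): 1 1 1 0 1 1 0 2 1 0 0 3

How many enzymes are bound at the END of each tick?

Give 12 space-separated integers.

Answer: 1 2 3 2 2 2 2 3 3 3 1 3

Derivation:
t=0: arr=1 -> substrate=0 bound=1 product=0
t=1: arr=1 -> substrate=0 bound=2 product=0
t=2: arr=1 -> substrate=0 bound=3 product=0
t=3: arr=0 -> substrate=0 bound=2 product=1
t=4: arr=1 -> substrate=0 bound=2 product=2
t=5: arr=1 -> substrate=0 bound=2 product=3
t=6: arr=0 -> substrate=0 bound=2 product=3
t=7: arr=2 -> substrate=0 bound=3 product=4
t=8: arr=1 -> substrate=0 bound=3 product=5
t=9: arr=0 -> substrate=0 bound=3 product=5
t=10: arr=0 -> substrate=0 bound=1 product=7
t=11: arr=3 -> substrate=0 bound=3 product=8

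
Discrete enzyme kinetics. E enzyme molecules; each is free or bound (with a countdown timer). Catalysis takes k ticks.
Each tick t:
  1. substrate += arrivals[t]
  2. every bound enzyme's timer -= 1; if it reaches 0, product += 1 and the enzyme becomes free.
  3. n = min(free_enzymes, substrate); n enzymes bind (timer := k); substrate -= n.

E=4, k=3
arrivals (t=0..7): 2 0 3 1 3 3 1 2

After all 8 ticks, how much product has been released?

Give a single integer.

Answer: 6

Derivation:
t=0: arr=2 -> substrate=0 bound=2 product=0
t=1: arr=0 -> substrate=0 bound=2 product=0
t=2: arr=3 -> substrate=1 bound=4 product=0
t=3: arr=1 -> substrate=0 bound=4 product=2
t=4: arr=3 -> substrate=3 bound=4 product=2
t=5: arr=3 -> substrate=4 bound=4 product=4
t=6: arr=1 -> substrate=3 bound=4 product=6
t=7: arr=2 -> substrate=5 bound=4 product=6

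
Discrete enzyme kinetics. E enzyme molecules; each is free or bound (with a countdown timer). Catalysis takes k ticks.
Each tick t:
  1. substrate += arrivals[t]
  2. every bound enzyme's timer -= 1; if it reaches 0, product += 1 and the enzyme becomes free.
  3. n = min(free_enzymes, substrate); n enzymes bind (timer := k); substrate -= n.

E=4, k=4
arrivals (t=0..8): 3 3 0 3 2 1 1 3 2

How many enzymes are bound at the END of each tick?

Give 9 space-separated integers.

t=0: arr=3 -> substrate=0 bound=3 product=0
t=1: arr=3 -> substrate=2 bound=4 product=0
t=2: arr=0 -> substrate=2 bound=4 product=0
t=3: arr=3 -> substrate=5 bound=4 product=0
t=4: arr=2 -> substrate=4 bound=4 product=3
t=5: arr=1 -> substrate=4 bound=4 product=4
t=6: arr=1 -> substrate=5 bound=4 product=4
t=7: arr=3 -> substrate=8 bound=4 product=4
t=8: arr=2 -> substrate=7 bound=4 product=7

Answer: 3 4 4 4 4 4 4 4 4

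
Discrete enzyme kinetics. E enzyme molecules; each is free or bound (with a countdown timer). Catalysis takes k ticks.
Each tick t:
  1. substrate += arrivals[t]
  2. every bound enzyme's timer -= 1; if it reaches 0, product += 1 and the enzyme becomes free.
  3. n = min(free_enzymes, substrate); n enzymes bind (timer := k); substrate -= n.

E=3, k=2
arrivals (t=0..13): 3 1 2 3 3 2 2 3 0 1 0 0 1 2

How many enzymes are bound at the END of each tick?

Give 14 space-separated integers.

t=0: arr=3 -> substrate=0 bound=3 product=0
t=1: arr=1 -> substrate=1 bound=3 product=0
t=2: arr=2 -> substrate=0 bound=3 product=3
t=3: arr=3 -> substrate=3 bound=3 product=3
t=4: arr=3 -> substrate=3 bound=3 product=6
t=5: arr=2 -> substrate=5 bound=3 product=6
t=6: arr=2 -> substrate=4 bound=3 product=9
t=7: arr=3 -> substrate=7 bound=3 product=9
t=8: arr=0 -> substrate=4 bound=3 product=12
t=9: arr=1 -> substrate=5 bound=3 product=12
t=10: arr=0 -> substrate=2 bound=3 product=15
t=11: arr=0 -> substrate=2 bound=3 product=15
t=12: arr=1 -> substrate=0 bound=3 product=18
t=13: arr=2 -> substrate=2 bound=3 product=18

Answer: 3 3 3 3 3 3 3 3 3 3 3 3 3 3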